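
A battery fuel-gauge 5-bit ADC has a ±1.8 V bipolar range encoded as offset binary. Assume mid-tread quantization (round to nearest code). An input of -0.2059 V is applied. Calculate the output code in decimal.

code 14

With 32 levels over 3.6 V, one step is 112.500 mV.
(-0.2059 − (−1.8)) / 0.1125 = 14.170 LSBs.
round(14.170) = 14.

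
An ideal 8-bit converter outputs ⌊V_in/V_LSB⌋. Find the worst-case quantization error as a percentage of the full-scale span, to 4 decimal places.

0.3906 %

Truncating → worst-case error = 1 LSB = V_FS/2^8, so 100/256 = 0.390625 % of full scale.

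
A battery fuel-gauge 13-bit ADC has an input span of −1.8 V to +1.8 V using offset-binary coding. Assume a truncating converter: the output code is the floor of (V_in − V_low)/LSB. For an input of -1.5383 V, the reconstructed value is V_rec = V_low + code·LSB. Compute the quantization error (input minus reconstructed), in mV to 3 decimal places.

Step size: 3.6 V ÷ 2^13 = 439.45 µV.
Scaled input = 595.5129 LSBs, so code = 595.
Code 595 maps back to (−1.8) + 595×0.000439453 V = -1.5385254 V.
Error = -1.5383 − (−1.5385254) = 0.000225391 V = 0.225 mV.

0.225 mV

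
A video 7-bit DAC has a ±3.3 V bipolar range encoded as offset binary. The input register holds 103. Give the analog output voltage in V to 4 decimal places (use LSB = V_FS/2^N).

2.0109 V

LSB = 6.6 V / 2^7 = 51.562 mV.
V_out = (−3.3) + 103 × 0.0515625 V = 2.01094 V.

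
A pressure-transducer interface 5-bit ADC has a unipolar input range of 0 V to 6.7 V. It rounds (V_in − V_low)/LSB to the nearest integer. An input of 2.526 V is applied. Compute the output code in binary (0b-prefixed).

code 0b1100 (decimal 12)

With 32 levels over 6.7 V, one step is 209.375 mV.
(2.526 − 0) / 0.209375 = 12.064 LSBs.
So the output code is 12.
In binary (0b-prefixed): 0b1100.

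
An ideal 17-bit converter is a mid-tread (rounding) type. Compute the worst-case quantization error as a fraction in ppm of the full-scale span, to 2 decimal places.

3.81 ppm

Rounding → worst-case error = ½ LSB = V_FS/2^18, so 1e+06/262144 = 3.8147 ppm of full scale.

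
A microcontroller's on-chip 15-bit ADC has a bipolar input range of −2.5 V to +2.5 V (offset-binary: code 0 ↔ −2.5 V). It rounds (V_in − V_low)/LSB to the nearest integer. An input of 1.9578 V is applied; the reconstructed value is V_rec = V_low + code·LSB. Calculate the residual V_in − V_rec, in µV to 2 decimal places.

Step size: 5 V ÷ 2^15 = 152.59 µV.
(1.9578 − (−2.5))/0.000152588 = 29214.6381; round gives code 29215.
Code 29215 maps back to (−2.5) + 29215×0.000152588 V = 1.9578552 V.
Error = 1.9578 − 1.9578552 = -5.52246e-05 V = -55.22 µV.

-55.22 µV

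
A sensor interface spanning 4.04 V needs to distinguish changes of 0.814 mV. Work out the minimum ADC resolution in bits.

13 bits

Number of steps required ≥ 4.04 V / 0.814 mV = 4963.14.
Need 2^N ≥ 4963.14; 2^12 = 4096, 2^13 = 8192.
Minimum N = 13.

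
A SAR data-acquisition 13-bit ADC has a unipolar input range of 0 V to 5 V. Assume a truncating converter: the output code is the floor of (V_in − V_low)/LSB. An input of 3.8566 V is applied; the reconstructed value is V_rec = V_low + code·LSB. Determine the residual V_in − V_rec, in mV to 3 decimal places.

LSB = 5/2^13 = 0.610 mV.
Scaled input = 6318.6534 LSBs, so code = 6318.
V_rec = 0 + 6318·0.000610352 = 3.8562012 V.
Difference: 0.000398828 V → 0.399 mV.

0.399 mV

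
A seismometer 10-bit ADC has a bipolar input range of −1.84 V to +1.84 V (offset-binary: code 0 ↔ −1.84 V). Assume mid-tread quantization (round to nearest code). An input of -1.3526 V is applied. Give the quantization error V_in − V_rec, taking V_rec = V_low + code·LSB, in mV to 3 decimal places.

One LSB is 3.68 V / 1024 = 3.594 mV.
(-1.3526 − (−1.84))/0.00359375 = 135.6243; round gives code 136.
Code 136 maps back to (−1.84) + 136×0.00359375 V = -1.35125 V.
V_in − V_rec = -0.00135 V = -1.350 mV.

-1.350 mV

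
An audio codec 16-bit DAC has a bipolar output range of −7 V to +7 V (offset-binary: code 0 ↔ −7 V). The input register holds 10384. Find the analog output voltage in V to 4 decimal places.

LSB = 14 V / 2^16 = 213.62 µV.
V_out = (−7) + 10384 × 0.000213623 V = -4.78174 V.

-4.7817 V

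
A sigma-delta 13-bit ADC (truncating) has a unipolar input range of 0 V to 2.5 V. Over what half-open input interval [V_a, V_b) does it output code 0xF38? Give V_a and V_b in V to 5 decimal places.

[1.18896 V, 1.18927 V)

LSB = 2.5/2^13 = 305.18 µV.
Code 0xF38 = 3896 decimal.
V_a = V_low + 3896·LSB = 1.18896 V; V_b = V_low + 3897·LSB = 1.18927 V.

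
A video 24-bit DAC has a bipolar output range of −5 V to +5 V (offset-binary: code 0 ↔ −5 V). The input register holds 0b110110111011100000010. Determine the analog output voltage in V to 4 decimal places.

-3.9272 V

LSB = 10 V / 2^24 = 0.60 µV.
Code 0b110110111011100000010 = 1799938 decimal.
V_out = (−5) + 1799938 × 5.96046e-07 V = -3.92715 V.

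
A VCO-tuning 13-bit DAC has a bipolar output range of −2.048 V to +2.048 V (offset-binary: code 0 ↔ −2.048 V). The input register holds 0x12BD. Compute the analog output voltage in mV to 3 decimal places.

LSB = 4.096 V / 2^13 = 0.500 mV.
Code 0x12BD = 4797 decimal.
V_out = (−2.048) + 4797 × 0.0005 V = 0.3505 V.
= 350.500 mV.

350.500 mV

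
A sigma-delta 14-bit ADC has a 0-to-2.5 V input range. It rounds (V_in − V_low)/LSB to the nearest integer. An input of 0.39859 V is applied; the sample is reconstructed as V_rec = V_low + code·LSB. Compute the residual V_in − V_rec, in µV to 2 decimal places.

30.43 µV

One LSB is 2.5 V / 16384 = 152.59 µV.
Scaled input = 2612.1994 LSBs, so code = 2612.
Code 2612 maps back to 0 + 2612×0.000152588 V = 0.39855957 V.
V_in − V_rec = 3.04297e-05 V = 30.43 µV.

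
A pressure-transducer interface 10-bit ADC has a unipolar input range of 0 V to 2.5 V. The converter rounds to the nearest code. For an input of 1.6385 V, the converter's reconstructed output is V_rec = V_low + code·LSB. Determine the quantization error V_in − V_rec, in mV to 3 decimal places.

One LSB is 2.5 V / 1024 = 2.441 mV.
(1.6385 − 0)/0.00244141 = 671.1296; round gives code 671.
Code 671 maps back to 0 + 671×0.00244141 V = 1.6381836 V.
V_in − V_rec = 0.000316406 V = 0.316 mV.

0.316 mV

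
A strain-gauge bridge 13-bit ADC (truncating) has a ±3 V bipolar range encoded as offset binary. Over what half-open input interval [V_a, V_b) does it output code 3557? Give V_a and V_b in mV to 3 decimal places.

[-394.775 mV, -394.043 mV)

LSB = 6/2^13 = 0.732 mV.
V_a = V_low + 3557·LSB = -0.394775 V; V_b = V_low + 3558·LSB = -0.394043 V.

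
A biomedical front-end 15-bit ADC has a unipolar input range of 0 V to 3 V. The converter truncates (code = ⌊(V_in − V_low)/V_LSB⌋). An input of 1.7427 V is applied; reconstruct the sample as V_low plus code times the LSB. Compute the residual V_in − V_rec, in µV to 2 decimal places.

85.25 µV

LSB = 3/2^15 = 91.55 µV.
(1.7427 − 0)/9.15527e-05 = 19034.9312; ⌊·⌋ gives code 19034.
Code 19034 maps back to 0 + 19034×9.15527e-05 V = 1.7426147 V.
Difference: 8.52539e-05 V → 85.25 µV.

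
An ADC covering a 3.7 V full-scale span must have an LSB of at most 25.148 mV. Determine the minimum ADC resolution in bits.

Number of steps required ≥ 3.7 V / 25.148 mV = 147.13.
Need 2^N ≥ 147.13; 2^7 = 128, 2^8 = 256.
Minimum N = 8.

8 bits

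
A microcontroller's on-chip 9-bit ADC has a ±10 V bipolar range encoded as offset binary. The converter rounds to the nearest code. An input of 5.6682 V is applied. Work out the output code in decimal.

code 401

LSB = 20 V / 512 = 39.062 mV.
(V_in − V_low)/LSB = (5.6682 − (−10)) / 0.0390625 = 401.106.
round(401.106) = 401.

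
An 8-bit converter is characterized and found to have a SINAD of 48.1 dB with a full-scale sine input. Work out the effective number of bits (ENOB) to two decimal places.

7.70 bits

ENOB = (SINAD − 1.76) / 6.02 = (48.1 − 1.76)/6.02 = 7.698.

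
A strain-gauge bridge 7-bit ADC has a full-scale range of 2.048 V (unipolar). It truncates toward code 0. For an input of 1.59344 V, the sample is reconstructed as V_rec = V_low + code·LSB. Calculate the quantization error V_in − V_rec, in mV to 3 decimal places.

LSB = 2.048/2^7 = 16.000 mV.
Scaled input = 99.5900 LSBs, so code = 99.
Code 99 maps back to 0 + 99×0.016 V = 1.584 V.
Difference: 0.00944 V → 9.440 mV.

9.440 mV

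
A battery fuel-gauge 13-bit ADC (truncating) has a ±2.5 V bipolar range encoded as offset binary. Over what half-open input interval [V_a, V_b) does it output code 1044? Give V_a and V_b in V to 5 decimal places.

LSB = 5/2^13 = 0.610 mV.
V_a = V_low + 1044·LSB = -1.86279 V; V_b = V_low + 1045·LSB = -1.86218 V.

[-1.86279 V, -1.86218 V)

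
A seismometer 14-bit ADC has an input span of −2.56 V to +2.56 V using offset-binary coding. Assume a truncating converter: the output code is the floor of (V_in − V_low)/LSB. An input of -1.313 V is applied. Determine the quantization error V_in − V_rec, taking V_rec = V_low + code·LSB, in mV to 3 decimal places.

0.125 mV

Step size: 5.12 V ÷ 2^14 = 312.50 µV.
(-1.313 − (−2.56))/0.0003125 = 3990.4000; ⌊·⌋ gives code 3990.
V_rec = (−2.56) + 3990·0.0003125 = -1.313125 V.
V_in − V_rec = 0.000125 V = 0.125 mV.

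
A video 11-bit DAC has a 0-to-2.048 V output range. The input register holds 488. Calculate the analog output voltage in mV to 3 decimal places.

488.000 mV

LSB = 2.048 V / 2^11 = 1.000 mV.
V_out = 0 + 488 × 0.001 V = 0.488 V.
= 488.000 mV.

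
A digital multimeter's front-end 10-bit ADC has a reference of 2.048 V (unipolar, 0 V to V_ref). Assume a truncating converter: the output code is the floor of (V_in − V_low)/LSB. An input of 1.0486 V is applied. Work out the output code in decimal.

Full-scale span = 2.048 V; LSB = 2.048/2^10 = 2.000 mV.
Input sits at 524.300 steps above V_low.
Floor → code 524.

code 524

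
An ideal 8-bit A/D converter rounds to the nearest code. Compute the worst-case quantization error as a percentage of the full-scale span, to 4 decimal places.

Rounding → worst-case error = ½ LSB = V_FS/2^9, so 100/512 = 0.195312 % of full scale.

0.1953 %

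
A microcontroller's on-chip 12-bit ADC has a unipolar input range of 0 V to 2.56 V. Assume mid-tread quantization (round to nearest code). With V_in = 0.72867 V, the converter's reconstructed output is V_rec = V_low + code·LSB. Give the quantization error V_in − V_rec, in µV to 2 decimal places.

One LSB is 2.56 V / 4096 = 0.625 mV.
Scaled input = 1165.8720 LSBs, so code = 1166.
Code 1166 maps back to 0 + 1166×0.000625 V = 0.72875 V.
V_in − V_rec = -8e-05 V = -80.00 µV.

-80.00 µV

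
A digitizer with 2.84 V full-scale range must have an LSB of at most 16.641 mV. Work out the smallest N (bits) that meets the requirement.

Number of steps required ≥ 2.84 V / 16.641 mV = 170.66.
Need 2^N ≥ 170.66; 2^7 = 128, 2^8 = 256.
Minimum N = 8.

8 bits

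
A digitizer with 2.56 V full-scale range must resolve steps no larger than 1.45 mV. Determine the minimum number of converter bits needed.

Number of steps required ≥ 2.56 V / 1.45 mV = 1765.52.
Need 2^N ≥ 1765.52; 2^10 = 1024, 2^11 = 2048.
Minimum N = 11.

11 bits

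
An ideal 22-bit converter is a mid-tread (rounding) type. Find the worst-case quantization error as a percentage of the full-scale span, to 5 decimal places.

Rounding → worst-case error = ½ LSB = V_FS/2^23, so 100/8388608 = 1.19209e-05 % of full scale.

0.00001 %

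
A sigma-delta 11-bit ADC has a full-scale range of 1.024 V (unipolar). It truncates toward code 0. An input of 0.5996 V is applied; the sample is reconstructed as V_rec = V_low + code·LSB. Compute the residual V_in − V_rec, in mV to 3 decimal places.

0.100 mV

Step size: 1.024 V ÷ 2^11 = 0.500 mV.
(0.5996 − 0)/0.0005 = 1199.2000; ⌊·⌋ gives code 1199.
Code 1199 maps back to 0 + 1199×0.0005 V = 0.5995 V.
Error = 0.5996 − 0.5995 = 0.0001 V = 0.100 mV.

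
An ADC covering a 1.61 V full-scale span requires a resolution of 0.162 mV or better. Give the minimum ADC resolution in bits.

14 bits

Number of steps required ≥ 1.61 V / 0.162 mV = 9938.27.
Need 2^N ≥ 9938.27; 2^13 = 8192, 2^14 = 16384.
Minimum N = 14.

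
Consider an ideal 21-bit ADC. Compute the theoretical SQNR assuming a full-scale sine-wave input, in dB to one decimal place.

128.2 dB

SNR ≈ 6.02·N + 1.76 dB = 6.02·21 + 1.76 = 128.18 dB.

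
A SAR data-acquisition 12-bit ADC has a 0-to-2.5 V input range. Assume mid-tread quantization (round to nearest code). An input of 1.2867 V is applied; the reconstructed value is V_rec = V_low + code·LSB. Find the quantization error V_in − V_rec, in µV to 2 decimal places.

78.91 µV

One LSB is 2.5 V / 4096 = 0.610 mV.
(1.2867 − 0)/0.000610352 = 2108.1293; round gives code 2108.
Reconstructed: 1.2866211 V.
V_in − V_rec = 7.89062e-05 V = 78.91 µV.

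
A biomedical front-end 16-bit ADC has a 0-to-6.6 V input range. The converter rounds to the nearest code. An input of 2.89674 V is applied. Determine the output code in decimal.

code 28764

LSB = 6.6 V / 65536 = 100.71 µV.
(2.89674 − 0) / 0.000100708 = 28763.750 LSBs.
So the output code is 28764.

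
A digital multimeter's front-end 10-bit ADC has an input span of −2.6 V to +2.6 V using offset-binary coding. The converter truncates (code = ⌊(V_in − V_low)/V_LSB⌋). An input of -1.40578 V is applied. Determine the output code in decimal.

code 235

With 1024 levels over 5.2 V, one step is 5.078 mV.
Input sits at 235.169 steps above V_low.
⌊·⌋(235.169) = 235.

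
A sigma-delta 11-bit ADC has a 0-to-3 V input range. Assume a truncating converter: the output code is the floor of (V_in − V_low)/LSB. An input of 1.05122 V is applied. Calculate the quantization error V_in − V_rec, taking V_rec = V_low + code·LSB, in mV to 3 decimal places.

Step size: 3 V ÷ 2^11 = 1.465 mV.
(1.05122 − 0)/0.00146484 = 717.6329; ⌊·⌋ gives code 717.
V_rec = 0 + 717·0.00146484 = 1.050293 V.
Error = 1.05122 − 1.050293 = 0.000927031 V = 0.927 mV.

0.927 mV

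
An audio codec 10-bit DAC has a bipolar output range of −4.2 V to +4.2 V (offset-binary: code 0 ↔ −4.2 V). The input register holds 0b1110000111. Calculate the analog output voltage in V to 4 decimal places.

3.2074 V

LSB = 8.4 V / 2^10 = 8.203 mV.
Code 0b1110000111 = 903 decimal.
V_out = (−4.2) + 903 × 0.00820313 V = 3.20742 V.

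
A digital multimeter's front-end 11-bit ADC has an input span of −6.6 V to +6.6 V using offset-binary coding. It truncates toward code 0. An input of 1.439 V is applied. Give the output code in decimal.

code 1247

Full-scale span = 13.2 V; LSB = 13.2/2^11 = 6.445 mV.
(V_in − V_low)/LSB = (1.439 − (−6.6)) / 0.00644531 = 1247.263.
Floor → code 1247.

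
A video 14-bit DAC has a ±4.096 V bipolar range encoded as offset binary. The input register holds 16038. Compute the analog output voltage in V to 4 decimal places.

LSB = 8.192 V / 2^14 = 0.500 mV.
V_out = (−4.096) + 16038 × 0.0005 V = 3.923 V.

3.9230 V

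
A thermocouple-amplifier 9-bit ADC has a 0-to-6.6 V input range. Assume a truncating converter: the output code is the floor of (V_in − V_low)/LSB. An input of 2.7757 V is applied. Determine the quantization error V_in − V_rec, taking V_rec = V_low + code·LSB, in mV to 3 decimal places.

Step size: 6.6 V ÷ 2^9 = 12.891 mV.
(2.7757 − 0)/0.0128906 = 215.3270; ⌊·⌋ gives code 215.
V_rec = 0 + 215·0.0128906 = 2.7714844 V.
Difference: 0.00421562 V → 4.216 mV.

4.216 mV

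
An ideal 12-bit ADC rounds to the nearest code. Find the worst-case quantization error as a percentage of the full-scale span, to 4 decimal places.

0.0122 %

Rounding → worst-case error = ½ LSB = V_FS/2^13, so 100/8192 = 0.012207 % of full scale.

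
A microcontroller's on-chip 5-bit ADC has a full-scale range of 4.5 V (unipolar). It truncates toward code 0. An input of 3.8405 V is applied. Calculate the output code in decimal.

code 27

With 32 levels over 4.5 V, one step is 140.625 mV.
(3.8405 − 0) / 0.140625 = 27.310 LSBs.
⌊·⌋(27.310) = 27.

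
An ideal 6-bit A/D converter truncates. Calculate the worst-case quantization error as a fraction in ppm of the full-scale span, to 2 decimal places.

Truncating → worst-case error = 1 LSB = V_FS/2^6, so 1e+06/64 = 15625 ppm of full scale.

15625.00 ppm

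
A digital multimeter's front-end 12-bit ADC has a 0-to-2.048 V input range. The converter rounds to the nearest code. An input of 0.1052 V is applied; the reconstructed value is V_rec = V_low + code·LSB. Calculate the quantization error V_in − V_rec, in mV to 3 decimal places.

LSB = 2.048/2^12 = 0.500 mV.
(V_in − V_low)/LSB = (0.1052 − 0)/0.0005 = 210.4000 → code 210 (round).
Reconstructed: 0.105 V.
Difference: 0.0002 V → 0.200 mV.

0.200 mV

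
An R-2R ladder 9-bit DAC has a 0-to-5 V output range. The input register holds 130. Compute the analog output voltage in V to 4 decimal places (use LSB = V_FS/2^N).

LSB = 5 V / 2^9 = 9.766 mV.
V_out = 0 + 130 × 0.00976562 V = 1.26953 V.

1.2695 V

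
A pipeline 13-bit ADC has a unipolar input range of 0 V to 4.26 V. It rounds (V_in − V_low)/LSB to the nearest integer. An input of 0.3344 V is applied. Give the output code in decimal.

code 643

With 8192 levels over 4.26 V, one step is 0.520 mV.
(V_in − V_low)/LSB = (0.3344 − 0) / 0.00052002 = 643.053.
So the output code is 643.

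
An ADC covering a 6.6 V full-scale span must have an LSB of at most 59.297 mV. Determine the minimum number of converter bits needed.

7 bits

Number of steps required ≥ 6.6 V / 59.297 mV = 111.30.
Need 2^N ≥ 111.30; 2^6 = 64, 2^7 = 128.
Minimum N = 7.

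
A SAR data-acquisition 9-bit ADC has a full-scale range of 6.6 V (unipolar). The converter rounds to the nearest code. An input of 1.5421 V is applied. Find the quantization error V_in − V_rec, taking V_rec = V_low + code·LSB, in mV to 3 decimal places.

One LSB is 6.6 V / 512 = 12.891 mV.
(1.5421 − 0)/0.0128906 = 119.6296; round gives code 120.
Code 120 maps back to 0 + 120×0.0128906 V = 1.546875 V.
Error = 1.5421 − 1.546875 = -0.004775 V = -4.775 mV.

-4.775 mV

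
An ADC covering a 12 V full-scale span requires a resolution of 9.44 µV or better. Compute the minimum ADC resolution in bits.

21 bits

Number of steps required ≥ 12 V / 9.44 µV = 1271186.44.
Need 2^N ≥ 1271186.44; 2^20 = 1048576, 2^21 = 2097152.
Minimum N = 21.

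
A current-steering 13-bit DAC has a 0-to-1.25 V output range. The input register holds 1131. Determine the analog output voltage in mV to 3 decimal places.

172.577 mV

LSB = 1.25 V / 2^13 = 152.59 µV.
V_out = 0 + 1131 × 0.000152588 V = 0.172577 V.
= 172.577 mV.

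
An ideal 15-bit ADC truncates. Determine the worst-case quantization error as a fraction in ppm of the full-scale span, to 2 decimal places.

30.52 ppm

Truncating → worst-case error = 1 LSB = V_FS/2^15, so 1e+06/32768 = 30.5176 ppm of full scale.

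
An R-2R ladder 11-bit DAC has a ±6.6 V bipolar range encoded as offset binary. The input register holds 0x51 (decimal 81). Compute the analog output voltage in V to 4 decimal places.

LSB = 13.2 V / 2^11 = 6.445 mV.
Code 0x51 = 81 decimal.
V_out = (−6.6) + 81 × 0.00644531 V = -6.07793 V.

-6.0779 V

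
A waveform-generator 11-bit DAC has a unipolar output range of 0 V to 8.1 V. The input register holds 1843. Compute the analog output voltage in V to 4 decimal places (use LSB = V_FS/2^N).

7.2892 V

LSB = 8.1 V / 2^11 = 3.955 mV.
V_out = 0 + 1843 × 0.00395508 V = 7.28921 V.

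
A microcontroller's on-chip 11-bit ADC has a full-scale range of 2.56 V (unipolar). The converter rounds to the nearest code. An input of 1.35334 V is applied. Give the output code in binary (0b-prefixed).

Full-scale span = 2.56 V; LSB = 2.56/2^11 = 1.250 mV.
(1.35334 − 0) / 0.00125 = 1082.672 LSBs.
round(1082.672) = 1083.
In binary (0b-prefixed): 0b10000111011.

code 0b10000111011 (decimal 1083)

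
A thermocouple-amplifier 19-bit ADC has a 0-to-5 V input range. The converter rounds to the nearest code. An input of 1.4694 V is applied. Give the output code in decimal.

Full-scale span = 5 V; LSB = 5/2^19 = 9.54 µV.
(V_in − V_low)/LSB = (1.4694 − 0) / 9.53674e-06 = 154077.757.
So the output code is 154078.

code 154078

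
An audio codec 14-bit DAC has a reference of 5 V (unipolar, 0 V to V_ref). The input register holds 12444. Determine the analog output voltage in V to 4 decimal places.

LSB = 5 V / 2^14 = 305.18 µV.
V_out = 0 + 12444 × 0.000305176 V = 3.79761 V.

3.7976 V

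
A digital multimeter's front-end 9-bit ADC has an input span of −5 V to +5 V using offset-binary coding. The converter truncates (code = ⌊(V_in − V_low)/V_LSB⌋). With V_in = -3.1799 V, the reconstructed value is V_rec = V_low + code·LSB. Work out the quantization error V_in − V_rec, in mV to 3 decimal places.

One LSB is 10 V / 512 = 19.531 mV.
(V_in − V_low)/LSB = (-3.1799 − (−5))/0.0195312 = 93.1891 → code 93 (floor).
Reconstructed: -3.1835938 V.
Difference: 0.00369375 V → 3.694 mV.

3.694 mV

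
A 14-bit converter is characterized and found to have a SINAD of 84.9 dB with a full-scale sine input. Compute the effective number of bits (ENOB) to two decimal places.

13.81 bits

ENOB = (SINAD − 1.76) / 6.02 = (84.9 − 1.76)/6.02 = 13.811.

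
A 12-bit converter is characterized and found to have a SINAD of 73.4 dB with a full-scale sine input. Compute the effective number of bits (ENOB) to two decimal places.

ENOB = (SINAD − 1.76) / 6.02 = (73.4 − 1.76)/6.02 = 11.900.

11.90 bits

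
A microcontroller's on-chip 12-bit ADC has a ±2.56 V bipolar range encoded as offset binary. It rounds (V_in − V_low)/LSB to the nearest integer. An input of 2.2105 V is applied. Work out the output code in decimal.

With 4096 levels over 5.12 V, one step is 1.250 mV.
(2.2105 − (−2.56)) / 0.00125 = 3816.400 LSBs.
Round → code 3816.

code 3816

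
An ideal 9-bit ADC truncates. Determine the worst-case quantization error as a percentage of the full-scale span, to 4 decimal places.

Truncating → worst-case error = 1 LSB = V_FS/2^9, so 100/512 = 0.195312 % of full scale.

0.1953 %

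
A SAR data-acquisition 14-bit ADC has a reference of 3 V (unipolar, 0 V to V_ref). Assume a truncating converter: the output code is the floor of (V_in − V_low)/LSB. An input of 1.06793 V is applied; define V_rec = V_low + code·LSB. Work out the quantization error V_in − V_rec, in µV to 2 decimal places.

Step size: 3 V ÷ 2^14 = 183.11 µV.
Scaled input = 5832.3217 LSBs, so code = 5832.
Code 5832 maps back to 0 + 5832×0.000183105 V = 1.0678711 V.
V_in − V_rec = 5.89062e-05 V = 58.91 µV.

58.91 µV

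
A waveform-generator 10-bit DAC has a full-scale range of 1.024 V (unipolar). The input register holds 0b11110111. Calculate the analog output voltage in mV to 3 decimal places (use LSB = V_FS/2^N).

LSB = 1.024 V / 2^10 = 1.000 mV.
Code 0b11110111 = 247 decimal.
V_out = 0 + 247 × 0.001 V = 0.247 V.
= 247.000 mV.

247.000 mV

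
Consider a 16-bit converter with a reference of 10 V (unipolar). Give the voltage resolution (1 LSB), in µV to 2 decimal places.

Full-scale span = 10 V.
LSB = 10 / 2^16 = 10 / 65536 = 0.000152588 V = 152.59 µV.

152.59 µV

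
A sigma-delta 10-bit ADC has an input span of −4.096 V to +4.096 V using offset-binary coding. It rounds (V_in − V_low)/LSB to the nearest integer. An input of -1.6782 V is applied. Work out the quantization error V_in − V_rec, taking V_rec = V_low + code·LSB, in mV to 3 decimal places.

1.800 mV

Step size: 8.192 V ÷ 2^10 = 8.000 mV.
Scaled input = 302.2250 LSBs, so code = 302.
V_rec = (−4.096) + 302·0.008 = -1.68 V.
V_in − V_rec = 0.0018 V = 1.800 mV.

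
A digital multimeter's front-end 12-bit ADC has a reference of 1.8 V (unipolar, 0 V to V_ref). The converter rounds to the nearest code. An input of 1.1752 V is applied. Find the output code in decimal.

LSB = 1.8 V / 4096 = 439.45 µV.
(V_in − V_low)/LSB = (1.1752 − 0) / 0.000439453 = 2674.233.
So the output code is 2674.

code 2674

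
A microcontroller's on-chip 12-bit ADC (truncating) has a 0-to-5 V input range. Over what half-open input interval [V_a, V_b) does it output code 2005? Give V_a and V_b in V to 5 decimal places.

[2.44751 V, 2.44873 V)

LSB = 5/2^12 = 1.221 mV.
V_a = V_low + 2005·LSB = 2.44751 V; V_b = V_low + 2006·LSB = 2.44873 V.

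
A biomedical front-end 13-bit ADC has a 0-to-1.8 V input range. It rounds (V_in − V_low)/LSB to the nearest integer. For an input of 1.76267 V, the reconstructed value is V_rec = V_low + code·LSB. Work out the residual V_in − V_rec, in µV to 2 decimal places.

LSB = 1.8/2^13 = 219.73 µV.
Scaled input = 8022.1070 LSBs, so code = 8022.
Reconstructed: 1.7626465 V.
Error = 1.76267 − 1.7626465 = 2.35156e-05 V = 23.52 µV.

23.52 µV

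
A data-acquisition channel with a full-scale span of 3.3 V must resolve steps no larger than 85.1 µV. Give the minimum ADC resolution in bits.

16 bits

Number of steps required ≥ 3.3 V / 85.1 µV = 38777.91.
Need 2^N ≥ 38777.91; 2^15 = 32768, 2^16 = 65536.
Minimum N = 16.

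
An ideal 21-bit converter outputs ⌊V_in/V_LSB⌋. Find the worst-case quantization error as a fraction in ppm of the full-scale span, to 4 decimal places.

Truncating → worst-case error = 1 LSB = V_FS/2^21, so 1e+06/2097152 = 0.476837 ppm of full scale.

0.4768 ppm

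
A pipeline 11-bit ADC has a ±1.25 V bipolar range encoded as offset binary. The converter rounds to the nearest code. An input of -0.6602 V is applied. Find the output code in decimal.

code 483

LSB = 2.5 V / 2048 = 1.221 mV.
(-0.6602 − (−1.25)) / 0.0012207 = 483.164 LSBs.
round(483.164) = 483.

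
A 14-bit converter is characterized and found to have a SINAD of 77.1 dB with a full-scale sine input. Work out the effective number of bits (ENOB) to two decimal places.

ENOB = (SINAD − 1.76) / 6.02 = (77.1 − 1.76)/6.02 = 12.515.

12.51 bits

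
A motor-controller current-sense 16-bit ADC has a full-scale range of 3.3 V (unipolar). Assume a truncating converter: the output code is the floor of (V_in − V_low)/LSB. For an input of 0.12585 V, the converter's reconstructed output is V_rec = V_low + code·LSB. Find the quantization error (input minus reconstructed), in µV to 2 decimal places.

15.34 µV

One LSB is 3.3 V / 65536 = 50.35 µV.
Scaled input = 2499.3047 LSBs, so code = 2499.
V_rec = 0 + 2499·5.0354e-05 = 0.12583466 V.
Difference: 1.53442e-05 V → 15.34 µV.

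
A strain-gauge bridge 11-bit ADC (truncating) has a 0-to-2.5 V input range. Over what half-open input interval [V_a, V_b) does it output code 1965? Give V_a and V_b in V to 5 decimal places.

LSB = 2.5/2^11 = 1.221 mV.
V_a = V_low + 1965·LSB = 2.39868 V; V_b = V_low + 1966·LSB = 2.3999 V.

[2.39868 V, 2.39990 V)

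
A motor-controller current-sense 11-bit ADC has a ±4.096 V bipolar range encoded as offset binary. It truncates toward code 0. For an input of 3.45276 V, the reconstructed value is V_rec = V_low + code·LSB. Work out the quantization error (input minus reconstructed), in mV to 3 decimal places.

Step size: 8.192 V ÷ 2^11 = 4.000 mV.
Scaled input = 1887.1900 LSBs, so code = 1887.
Reconstructed: 3.452 V.
V_in − V_rec = 0.00076 V = 0.760 mV.

0.760 mV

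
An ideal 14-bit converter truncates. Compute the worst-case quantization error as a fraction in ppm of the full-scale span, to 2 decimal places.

Truncating → worst-case error = 1 LSB = V_FS/2^14, so 1e+06/16384 = 61.0352 ppm of full scale.

61.04 ppm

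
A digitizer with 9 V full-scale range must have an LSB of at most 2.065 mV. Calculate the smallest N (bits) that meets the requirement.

13 bits

Number of steps required ≥ 9 V / 2.065 mV = 4358.35.
Need 2^N ≥ 4358.35; 2^12 = 4096, 2^13 = 8192.
Minimum N = 13.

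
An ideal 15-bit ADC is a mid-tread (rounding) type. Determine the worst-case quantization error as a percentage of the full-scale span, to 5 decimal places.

Rounding → worst-case error = ½ LSB = V_FS/2^16, so 100/65536 = 0.00152588 % of full scale.

0.00153 %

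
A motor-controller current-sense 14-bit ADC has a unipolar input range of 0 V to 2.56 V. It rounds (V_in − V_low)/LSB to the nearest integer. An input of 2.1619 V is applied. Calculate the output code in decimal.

Full-scale span = 2.56 V; LSB = 2.56/2^14 = 156.25 µV.
(2.1619 − 0) / 0.00015625 = 13836.160 LSBs.
So the output code is 13836.

code 13836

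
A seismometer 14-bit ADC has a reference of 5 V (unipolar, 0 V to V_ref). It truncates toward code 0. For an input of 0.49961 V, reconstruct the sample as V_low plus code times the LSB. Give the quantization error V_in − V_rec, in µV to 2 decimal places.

37.25 µV

LSB = 5/2^14 = 305.18 µV.
Scaled input = 1637.1220 LSBs, so code = 1637.
V_rec = 0 + 1637·0.000305176 = 0.49957275 V.
Difference: 3.72461e-05 V → 37.25 µV.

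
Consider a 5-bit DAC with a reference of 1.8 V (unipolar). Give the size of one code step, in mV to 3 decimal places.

56.250 mV

Full-scale span = 1.8 V.
LSB = 1.8 / 2^5 = 1.8 / 32 = 0.05625 V = 56.250 mV.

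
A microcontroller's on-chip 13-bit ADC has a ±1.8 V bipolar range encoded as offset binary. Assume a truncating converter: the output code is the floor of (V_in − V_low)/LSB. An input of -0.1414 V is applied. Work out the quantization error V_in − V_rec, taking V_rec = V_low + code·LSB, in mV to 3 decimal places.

0.104 mV

LSB = 3.6/2^13 = 439.45 µV.
Scaled input = 3774.2364 LSBs, so code = 3774.
Reconstructed: -0.14150391 V.
Error = -0.1414 − (−0.14150391) = 0.000103906 V = 0.104 mV.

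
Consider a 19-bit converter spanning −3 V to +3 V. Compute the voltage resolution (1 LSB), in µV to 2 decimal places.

11.44 µV

Full-scale span = 6 V.
LSB = 6 / 2^19 = 6 / 524288 = 1.14441e-05 V = 11.44 µV.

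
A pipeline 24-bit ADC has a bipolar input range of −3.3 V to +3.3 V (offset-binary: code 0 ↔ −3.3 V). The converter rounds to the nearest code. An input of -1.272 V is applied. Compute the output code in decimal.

code 5155181

LSB = 6.6 V / 16777216 = 0.39 µV.
(V_in − V_low)/LSB = (-1.272 − (−3.3)) / 3.93391e-07 = 5155180.916.
round(5155180.916) = 5155181.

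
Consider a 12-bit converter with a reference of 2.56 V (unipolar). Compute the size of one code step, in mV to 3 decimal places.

Full-scale span = 2.56 V.
LSB = 2.56 / 2^12 = 2.56 / 4096 = 0.000625 V = 0.625 mV.

0.625 mV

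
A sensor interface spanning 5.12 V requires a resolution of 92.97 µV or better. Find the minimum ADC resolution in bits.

16 bits

Number of steps required ≥ 5.12 V / 92.97 µV = 55071.53.
Need 2^N ≥ 55071.53; 2^15 = 32768, 2^16 = 65536.
Minimum N = 16.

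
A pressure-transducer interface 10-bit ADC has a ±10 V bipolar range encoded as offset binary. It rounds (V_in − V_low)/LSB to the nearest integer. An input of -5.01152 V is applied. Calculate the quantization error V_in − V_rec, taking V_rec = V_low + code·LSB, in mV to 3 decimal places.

Step size: 20 V ÷ 2^10 = 19.531 mV.
(V_in − V_low)/LSB = (-5.01152 − (−10))/0.0195312 = 255.4102 → code 255 (round).
Reconstructed: -5.0195312 V.
Difference: 0.00801125 V → 8.011 mV.

8.011 mV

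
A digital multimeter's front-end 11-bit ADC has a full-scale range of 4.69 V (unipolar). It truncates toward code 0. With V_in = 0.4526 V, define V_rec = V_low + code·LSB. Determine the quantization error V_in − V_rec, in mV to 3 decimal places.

One LSB is 4.69 V / 2048 = 2.290 mV.
(0.4526 − 0)/0.00229004 = 197.6386; ⌊·⌋ gives code 197.
Code 197 maps back to 0 + 197×0.00229004 V = 0.4511377 V.
Error = 0.4526 − 0.4511377 = 0.0014623 V = 1.462 mV.

1.462 mV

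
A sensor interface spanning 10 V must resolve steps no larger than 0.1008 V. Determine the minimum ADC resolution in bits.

7 bits

Number of steps required ≥ 10 V / 0.1008 V = 99.21.
Need 2^N ≥ 99.21; 2^6 = 64, 2^7 = 128.
Minimum N = 7.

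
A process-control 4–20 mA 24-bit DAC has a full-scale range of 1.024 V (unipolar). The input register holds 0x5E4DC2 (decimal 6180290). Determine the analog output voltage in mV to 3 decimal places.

377.215 mV

LSB = 1.024 V / 2^24 = 0.06 µV.
Code 0x5E4DC2 = 6180290 decimal.
V_out = 0 + 6180290 × 6.10352e-08 V = 0.377215 V.
= 377.215 mV.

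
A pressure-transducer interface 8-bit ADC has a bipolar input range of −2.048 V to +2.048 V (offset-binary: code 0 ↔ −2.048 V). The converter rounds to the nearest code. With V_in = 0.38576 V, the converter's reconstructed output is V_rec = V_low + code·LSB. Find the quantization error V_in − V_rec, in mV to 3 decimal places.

LSB = 4.096/2^8 = 16.000 mV.
(V_in − V_low)/LSB = (0.38576 − (−2.048))/0.016 = 152.1100 → code 152 (round).
Code 152 maps back to (−2.048) + 152×0.016 V = 0.384 V.
V_in − V_rec = 0.00176 V = 1.760 mV.

1.760 mV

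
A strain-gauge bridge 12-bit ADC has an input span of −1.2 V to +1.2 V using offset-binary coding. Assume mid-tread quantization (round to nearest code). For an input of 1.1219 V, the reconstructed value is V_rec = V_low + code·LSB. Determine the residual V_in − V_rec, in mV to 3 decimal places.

-0.170 mV

LSB = 2.4/2^12 = 0.586 mV.
(1.1219 − (−1.2))/0.000585937 = 3962.7093; round gives code 3963.
Code 3963 maps back to (−1.2) + 3963×0.000585937 V = 1.1220703 V.
Error = 1.1219 − 1.1220703 = -0.000170312 V = -0.170 mV.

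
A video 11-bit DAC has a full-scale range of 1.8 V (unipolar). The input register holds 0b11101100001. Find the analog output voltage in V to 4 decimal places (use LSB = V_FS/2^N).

LSB = 1.8 V / 2^11 = 0.879 mV.
Code 0b11101100001 = 1889 decimal.
V_out = 0 + 1889 × 0.000878906 V = 1.66025 V.

1.6603 V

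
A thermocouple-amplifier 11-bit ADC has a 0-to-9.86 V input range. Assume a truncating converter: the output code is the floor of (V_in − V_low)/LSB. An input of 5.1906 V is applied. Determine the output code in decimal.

code 1078

Full-scale span = 9.86 V; LSB = 9.86/2^11 = 4.814 mV.
(5.1906 − 0) / 0.00481445 = 1078.129 LSBs.
Floor → code 1078.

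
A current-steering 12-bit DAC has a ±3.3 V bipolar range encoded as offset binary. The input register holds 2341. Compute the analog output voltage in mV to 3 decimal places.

472.119 mV

LSB = 6.6 V / 2^12 = 1.611 mV.
V_out = (−3.3) + 2341 × 0.00161133 V = 0.472119 V.
= 472.119 mV.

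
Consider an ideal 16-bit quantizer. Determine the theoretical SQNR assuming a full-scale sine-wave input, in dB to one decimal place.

SNR ≈ 6.02·N + 1.76 dB = 6.02·16 + 1.76 = 98.08 dB.

98.1 dB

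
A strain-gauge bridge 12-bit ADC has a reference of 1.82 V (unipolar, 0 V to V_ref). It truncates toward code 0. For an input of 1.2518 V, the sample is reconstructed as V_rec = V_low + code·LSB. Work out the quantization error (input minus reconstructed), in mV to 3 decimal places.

Step size: 1.82 V ÷ 2^12 = 444.34 µV.
(V_in − V_low)/LSB = (1.2518 − 0)/0.000444336 = 2817.2378 → code 2817 (floor).
Reconstructed: 1.2516943 V.
Error = 1.2518 − 1.2516943 = 0.000105664 V = 0.106 mV.

0.106 mV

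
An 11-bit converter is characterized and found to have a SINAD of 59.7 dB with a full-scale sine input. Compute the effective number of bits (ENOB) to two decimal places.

ENOB = (SINAD − 1.76) / 6.02 = (59.7 − 1.76)/6.02 = 9.625.

9.62 bits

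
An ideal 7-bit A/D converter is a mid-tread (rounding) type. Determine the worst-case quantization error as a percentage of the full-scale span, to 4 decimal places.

0.3906 %

Rounding → worst-case error = ½ LSB = V_FS/2^8, so 100/256 = 0.390625 % of full scale.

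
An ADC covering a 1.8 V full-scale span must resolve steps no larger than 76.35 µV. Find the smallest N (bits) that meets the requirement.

Number of steps required ≥ 1.8 V / 76.35 µV = 23575.64.
Need 2^N ≥ 23575.64; 2^14 = 16384, 2^15 = 32768.
Minimum N = 15.

15 bits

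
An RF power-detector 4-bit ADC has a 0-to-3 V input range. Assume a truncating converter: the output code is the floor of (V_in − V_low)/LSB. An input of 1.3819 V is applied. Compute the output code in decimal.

Full-scale span = 3 V; LSB = 3/2^4 = 187.500 mV.
(1.3819 − 0) / 0.1875 = 7.370 LSBs.
Floor → code 7.

code 7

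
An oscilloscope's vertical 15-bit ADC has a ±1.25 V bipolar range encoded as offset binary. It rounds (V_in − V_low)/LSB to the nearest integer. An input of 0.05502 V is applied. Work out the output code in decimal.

code 17105

LSB = 2.5 V / 32768 = 76.29 µV.
Input sits at 17105.158 steps above V_low.
round(17105.158) = 17105.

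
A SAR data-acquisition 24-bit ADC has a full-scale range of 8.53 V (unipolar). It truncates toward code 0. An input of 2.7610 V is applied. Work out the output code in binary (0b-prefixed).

code 0b10100101101110011000100 (decimal 5430468)

LSB = 8.53 V / 16777216 = 0.51 µV.
(V_in − V_low)/LSB = (2.7610 − 0) / 5.08428e-07 = 5430468.157.
Floor → code 5430468.
In binary (0b-prefixed): 0b10100101101110011000100.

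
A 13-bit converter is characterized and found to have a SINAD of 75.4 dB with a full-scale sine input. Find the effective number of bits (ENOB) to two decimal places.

ENOB = (SINAD − 1.76) / 6.02 = (75.4 − 1.76)/6.02 = 12.233.

12.23 bits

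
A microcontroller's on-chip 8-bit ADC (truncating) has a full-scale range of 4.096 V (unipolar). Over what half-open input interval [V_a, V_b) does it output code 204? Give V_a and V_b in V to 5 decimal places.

[3.26400 V, 3.28000 V)

LSB = 4.096/2^8 = 16.000 mV.
V_a = V_low + 204·LSB = 3.264 V; V_b = V_low + 205·LSB = 3.28 V.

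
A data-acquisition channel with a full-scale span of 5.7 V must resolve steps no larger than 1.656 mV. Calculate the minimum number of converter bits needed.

Number of steps required ≥ 5.7 V / 1.656 mV = 3442.03.
Need 2^N ≥ 3442.03; 2^11 = 2048, 2^12 = 4096.
Minimum N = 12.

12 bits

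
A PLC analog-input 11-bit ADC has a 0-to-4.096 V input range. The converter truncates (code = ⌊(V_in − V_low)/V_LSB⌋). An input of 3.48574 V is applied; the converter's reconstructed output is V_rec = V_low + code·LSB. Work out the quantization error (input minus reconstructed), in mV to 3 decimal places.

1.740 mV

One LSB is 4.096 V / 2048 = 2.000 mV.
Scaled input = 1742.8700 LSBs, so code = 1742.
V_rec = 0 + 1742·0.002 = 3.484 V.
V_in − V_rec = 0.00174 V = 1.740 mV.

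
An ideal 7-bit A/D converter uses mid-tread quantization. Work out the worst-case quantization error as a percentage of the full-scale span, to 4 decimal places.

Rounding → worst-case error = ½ LSB = V_FS/2^8, so 100/256 = 0.390625 % of full scale.

0.3906 %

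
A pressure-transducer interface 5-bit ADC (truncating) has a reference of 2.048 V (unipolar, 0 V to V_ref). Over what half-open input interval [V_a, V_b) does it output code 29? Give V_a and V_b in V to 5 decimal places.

[1.85600 V, 1.92000 V)

LSB = 2.048/2^5 = 64.000 mV.
V_a = V_low + 29·LSB = 1.856 V; V_b = V_low + 30·LSB = 1.92 V.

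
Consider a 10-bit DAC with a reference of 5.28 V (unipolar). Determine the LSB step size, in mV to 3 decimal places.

5.156 mV

Full-scale span = 5.28 V.
LSB = 5.28 / 2^10 = 5.28 / 1024 = 0.00515625 V = 5.156 mV.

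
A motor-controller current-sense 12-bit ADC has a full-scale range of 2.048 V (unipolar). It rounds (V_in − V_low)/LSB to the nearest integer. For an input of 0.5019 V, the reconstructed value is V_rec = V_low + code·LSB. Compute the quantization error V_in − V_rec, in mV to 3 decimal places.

LSB = 2.048/2^12 = 0.500 mV.
(0.5019 − 0)/0.0005 = 1003.8000; round gives code 1004.
Code 1004 maps back to 0 + 1004×0.0005 V = 0.502 V.
Difference: -0.0001 V → -0.100 mV.

-0.100 mV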